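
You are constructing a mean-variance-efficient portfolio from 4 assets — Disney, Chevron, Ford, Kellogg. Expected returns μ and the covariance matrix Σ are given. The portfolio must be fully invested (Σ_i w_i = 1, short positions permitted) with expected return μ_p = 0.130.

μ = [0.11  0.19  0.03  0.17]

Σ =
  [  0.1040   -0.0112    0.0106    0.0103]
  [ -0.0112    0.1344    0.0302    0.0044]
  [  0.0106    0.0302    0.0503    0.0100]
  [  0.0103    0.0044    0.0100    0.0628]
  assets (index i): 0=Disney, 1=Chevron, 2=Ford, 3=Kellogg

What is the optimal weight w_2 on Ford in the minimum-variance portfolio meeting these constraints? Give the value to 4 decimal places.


g=Σ⁻¹μ = [1.1002  1.6812  -1.1604  2.5936]
h=Σ⁻¹𝟙 = [7.5875  4.7525  12.9874  12.2781]
a=μᵀg=0.846540  b=𝟙ᵀg=4.214495  c=𝟙ᵀh=37.605468  D=ac−b²=14.072564
λ₁=(c·0.130−b)/D = (37.605468·0.130−4.214495)/14.072564 = 0.047910
λ₂=(a−b·0.130)/D = (0.846540−4.214495·0.130)/14.072564 = 0.021223
w* = 0.047910·g + 0.021223·h:
  w_0 = 0.047910·1.1002 + 0.021223·7.5875 = 0.2137  (Disney)
  w_1 = 0.047910·1.6812 + 0.021223·4.7525 = 0.1814  (Chevron)
  w_2 = 0.047910·-1.1604 + 0.021223·12.9874 = 0.2200  (Ford)
  w_3 = 0.047910·2.5936 + 0.021223·12.2781 = 0.3848  (Kellogg)
Σw_i=1.0000  μᵀw=0.1300
σ²=wᵀΣw=λ₁·μ_p+λ₂ = 0.047910·0.130 + 0.021223 = 0.027451 ≈ 0.0275

0.2200


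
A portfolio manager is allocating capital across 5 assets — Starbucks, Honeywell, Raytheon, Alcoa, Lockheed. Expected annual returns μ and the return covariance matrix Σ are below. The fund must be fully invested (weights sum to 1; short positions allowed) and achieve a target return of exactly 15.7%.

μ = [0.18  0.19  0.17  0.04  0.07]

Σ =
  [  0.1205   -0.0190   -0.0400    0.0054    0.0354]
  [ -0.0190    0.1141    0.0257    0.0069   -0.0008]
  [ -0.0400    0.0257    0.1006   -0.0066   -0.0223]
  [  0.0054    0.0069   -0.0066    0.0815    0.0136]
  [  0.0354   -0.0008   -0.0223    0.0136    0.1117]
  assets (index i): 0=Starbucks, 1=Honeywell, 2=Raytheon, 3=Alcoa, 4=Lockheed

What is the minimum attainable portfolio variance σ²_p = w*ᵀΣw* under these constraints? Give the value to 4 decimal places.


0.0217

u=Σ⁻¹μ = [2.4091  1.5187  2.3491  0.3425  0.3013]
v=Σ⁻¹𝟙 = [11.8735  6.6999  15.2083  10.9902  6.9357]
a=μᵀu=1.156327  b=𝟙ᵀu=6.920734  c=𝟙ᵀv=51.707630  D=ac−b²=11.894345
λ₁=(c·0.157−b)/D = (51.707630·0.157−6.920734)/11.894345 = 0.100667
λ₂=(a−b·0.157)/D = (1.156327−6.920734·0.157)/11.894345 = 0.005866
w* = 0.100667·u + 0.005866·v:
  w_0 = 0.100667·2.4091 + 0.005866·11.8735 = 0.3122  (Starbucks)
  w_1 = 0.100667·1.5187 + 0.005866·6.6999 = 0.1922  (Honeywell)
  w_2 = 0.100667·2.3491 + 0.005866·15.2083 = 0.3257  (Raytheon)
  w_3 = 0.100667·0.3425 + 0.005866·10.9902 = 0.0990  (Alcoa)
  w_4 = 0.100667·0.3013 + 0.005866·6.9357 = 0.0710  (Lockheed)
Σw_i=1.0000  μᵀw=0.1570
σ²=wᵀΣw=λ₁·μ_p+λ₂ = 0.100667·0.157 + 0.005866 = 0.021671 ≈ 0.0217


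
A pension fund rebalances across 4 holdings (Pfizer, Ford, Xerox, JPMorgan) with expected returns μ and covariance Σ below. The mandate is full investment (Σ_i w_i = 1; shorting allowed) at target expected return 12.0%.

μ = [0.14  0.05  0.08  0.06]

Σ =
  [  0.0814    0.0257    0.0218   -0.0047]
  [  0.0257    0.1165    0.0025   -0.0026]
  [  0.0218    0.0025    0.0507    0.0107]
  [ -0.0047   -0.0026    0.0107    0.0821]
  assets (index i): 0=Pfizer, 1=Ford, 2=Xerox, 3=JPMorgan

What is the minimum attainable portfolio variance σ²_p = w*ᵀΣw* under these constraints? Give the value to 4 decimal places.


x=Σ⁻¹μ = [1.5279  0.0918  0.7641  0.7216]
y=Σ⁻¹𝟙 = [6.9380  6.9957  14.0818  10.9637]
a=μᵀx=0.322928  b=𝟙ᵀx=3.105480  c=𝟙ᵀy=38.979268  D=ac−b²=2.943475
λ₁=(c·0.120−b)/D = (38.979268·0.120−3.105480)/2.943475 = 0.534074
λ₂=(a−b·0.120)/D = (0.322928−3.105480·0.120)/2.943475 = -0.016895
w* = 0.534074·x + -0.016895·y:
  w_0 = 0.534074·1.5279 + -0.016895·6.9380 = 0.6988  (Pfizer)
  w_1 = 0.534074·0.0918 + -0.016895·6.9957 = -0.0691  (Ford)
  w_2 = 0.534074·0.7641 + -0.016895·14.0818 = 0.1702  (Xerox)
  w_3 = 0.534074·0.7216 + -0.016895·10.9637 = 0.2002  (JPMorgan)
Σw_i=1.0000  μᵀw=0.1200
σ²=wᵀΣw=λ₁·μ_p+λ₂ = 0.534074·0.120 + -0.016895 = 0.047194 ≈ 0.0472

0.0472


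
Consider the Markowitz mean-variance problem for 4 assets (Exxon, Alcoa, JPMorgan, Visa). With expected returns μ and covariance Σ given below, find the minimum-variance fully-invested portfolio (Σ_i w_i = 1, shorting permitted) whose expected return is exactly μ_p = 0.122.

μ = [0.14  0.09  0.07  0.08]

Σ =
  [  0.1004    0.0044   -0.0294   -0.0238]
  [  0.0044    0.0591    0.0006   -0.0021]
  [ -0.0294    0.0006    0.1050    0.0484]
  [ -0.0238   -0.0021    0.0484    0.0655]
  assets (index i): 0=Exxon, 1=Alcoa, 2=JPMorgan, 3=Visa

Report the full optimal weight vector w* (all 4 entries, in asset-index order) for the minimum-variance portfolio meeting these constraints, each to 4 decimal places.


u=Σ⁻¹μ = [1.8405  1.4391  0.4265  1.6211]
v=Σ⁻¹𝟙 = [14.9598  16.3493  5.8151  16.9301]
a=μᵀu=0.546740  b=𝟙ᵀu=5.327279  c=𝟙ᵀv=54.054360  D=ac−b²=1.173802
λ₁=(c·0.122−b)/D = (54.054360·0.122−5.327279)/1.173802 = 1.079699
λ₂=(a−b·0.122)/D = (0.546740−5.327279·0.122)/1.173802 = -0.087909
w* = 1.079699·u + -0.087909·v:
  w_0 = 1.079699·1.8405 + -0.087909·14.9598 = 0.6721  (Exxon)
  w_1 = 1.079699·1.4391 + -0.087909·16.3493 = 0.1165  (Alcoa)
  w_2 = 1.079699·0.4265 + -0.087909·5.8151 = -0.0507  (JPMorgan)
  w_3 = 1.079699·1.6211 + -0.087909·16.9301 = 0.2620  (Visa)
Σw_i=1.0000  μᵀw=0.1220
σ²=wᵀΣw=λ₁·μ_p+λ₂ = 1.079699·0.122 + -0.087909 = 0.043814 ≈ 0.0438

0.6721  0.1165  -0.0507  0.2620


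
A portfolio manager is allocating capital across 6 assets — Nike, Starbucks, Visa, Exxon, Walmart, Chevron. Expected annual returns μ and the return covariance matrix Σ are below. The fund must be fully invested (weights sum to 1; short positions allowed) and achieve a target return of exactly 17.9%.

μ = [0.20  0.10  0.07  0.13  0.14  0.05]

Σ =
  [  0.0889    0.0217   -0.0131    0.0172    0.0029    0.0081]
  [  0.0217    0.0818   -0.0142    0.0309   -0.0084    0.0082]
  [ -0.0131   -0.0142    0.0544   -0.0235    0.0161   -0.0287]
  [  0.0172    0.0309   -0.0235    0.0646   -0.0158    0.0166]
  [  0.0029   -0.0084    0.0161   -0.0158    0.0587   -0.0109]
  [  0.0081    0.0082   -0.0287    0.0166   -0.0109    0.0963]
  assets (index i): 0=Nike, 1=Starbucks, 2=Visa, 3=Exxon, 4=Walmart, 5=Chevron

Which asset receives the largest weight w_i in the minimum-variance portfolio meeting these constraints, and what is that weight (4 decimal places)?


Nike (0.4451)

u=Σ⁻¹μ = [1.8808  0.3364  2.7792  2.7208  2.4911  0.9736]
v=Σ⁻¹𝟙 = [8.1749  7.8974  36.4976  22.3668  17.1112  17.9826]
a=μᵀu=1.355481  b=𝟙ᵀu=11.181949  c=𝟙ᵀv=110.030595  D=ac−b²=24.108356
λ₁=(c·0.179−b)/D = (110.030595·0.179−11.181949)/24.108356 = 0.353136
λ₂=(a−b·0.179)/D = (1.355481−11.181949·0.179)/24.108356 = -0.026799
w* = 0.353136·u + -0.026799·v:
  w_0 = 0.353136·1.8808 + -0.026799·8.1749 = 0.4451  (Nike)
  w_1 = 0.353136·0.3364 + -0.026799·7.8974 = -0.0928  (Starbucks)
  w_2 = 0.353136·2.7792 + -0.026799·36.4976 = 0.0033  (Visa)
  w_3 = 0.353136·2.7208 + -0.026799·22.3668 = 0.3614  (Exxon)
  w_4 = 0.353136·2.4911 + -0.026799·17.1112 = 0.4211  (Walmart)
  w_5 = 0.353136·0.9736 + -0.026799·17.9826 = -0.1381  (Chevron)
Σw_i=1.0000  μᵀw=0.1790
σ²=wᵀΣw=λ₁·μ_p+λ₂ = 0.353136·0.179 + -0.026799 = 0.036412 ≈ 0.0364


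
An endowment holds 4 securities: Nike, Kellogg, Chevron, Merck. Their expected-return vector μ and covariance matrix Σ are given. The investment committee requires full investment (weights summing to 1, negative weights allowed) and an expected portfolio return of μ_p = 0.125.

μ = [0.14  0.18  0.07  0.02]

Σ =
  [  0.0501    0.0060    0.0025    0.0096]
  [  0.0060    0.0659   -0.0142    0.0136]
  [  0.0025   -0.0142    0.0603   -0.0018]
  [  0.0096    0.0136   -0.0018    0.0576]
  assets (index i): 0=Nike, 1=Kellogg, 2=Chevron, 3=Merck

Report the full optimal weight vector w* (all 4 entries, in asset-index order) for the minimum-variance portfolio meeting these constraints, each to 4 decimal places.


0.2969  0.3402  0.2988  0.0641

p=Σ⁻¹μ = [2.4834  3.0327  1.7503  -0.7280]
q=Σ⁻¹𝟙 = [14.8177  15.7020  20.0196  11.8097]
a=μᵀp=1.001524  b=𝟙ᵀp=6.538397  c=𝟙ᵀq=62.348950  D=ac−b²=19.693340
λ₁=(c·0.125−b)/D = (62.348950·0.125−6.538397)/19.693340 = 0.063738
λ₂=(a−b·0.125)/D = (1.001524−6.538397·0.125)/19.693340 = 0.009355
w* = 0.063738·p + 0.009355·q:
  w_0 = 0.063738·2.4834 + 0.009355·14.8177 = 0.2969  (Nike)
  w_1 = 0.063738·3.0327 + 0.009355·15.7020 = 0.3402  (Kellogg)
  w_2 = 0.063738·1.7503 + 0.009355·20.0196 = 0.2988  (Chevron)
  w_3 = 0.063738·-0.7280 + 0.009355·11.8097 = 0.0641  (Merck)
Σw_i=1.0000  μᵀw=0.1250
σ²=wᵀΣw=λ₁·μ_p+λ₂ = 0.063738·0.125 + 0.009355 = 0.017322 ≈ 0.0173


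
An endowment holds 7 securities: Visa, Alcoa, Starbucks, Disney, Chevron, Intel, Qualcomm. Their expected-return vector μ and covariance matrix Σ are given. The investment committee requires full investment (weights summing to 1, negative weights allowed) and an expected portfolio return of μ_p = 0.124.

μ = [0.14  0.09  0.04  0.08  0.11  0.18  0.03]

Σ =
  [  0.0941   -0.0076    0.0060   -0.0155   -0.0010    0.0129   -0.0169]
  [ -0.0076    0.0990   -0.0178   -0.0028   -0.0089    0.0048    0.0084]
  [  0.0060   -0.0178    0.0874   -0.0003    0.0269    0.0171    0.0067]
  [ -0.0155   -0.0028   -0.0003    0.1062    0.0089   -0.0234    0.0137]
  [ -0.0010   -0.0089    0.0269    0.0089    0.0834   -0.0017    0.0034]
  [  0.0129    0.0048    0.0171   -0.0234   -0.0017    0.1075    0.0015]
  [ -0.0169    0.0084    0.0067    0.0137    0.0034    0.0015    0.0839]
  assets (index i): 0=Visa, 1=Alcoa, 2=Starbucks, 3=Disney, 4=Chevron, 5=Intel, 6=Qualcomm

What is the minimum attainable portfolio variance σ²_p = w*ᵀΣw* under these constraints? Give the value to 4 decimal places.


u=Σ⁻¹μ = [1.6213  1.0414  -0.2418  1.2464  1.4179  1.7613  0.3067]
v=Σ⁻¹𝟙 = [13.8626  12.4382  7.6953  11.4875  9.5209  8.3648  10.4403]
a=μᵀu=0.892946  b=𝟙ᵀu=7.153183  c=𝟙ᵀv=73.809624  D=ac−b²=14.739948
λ₁=(c·0.124−b)/D = (73.809624·0.124−7.153183)/14.739948 = 0.135632
λ₂=(a−b·0.124)/D = (0.892946−7.153183·0.124)/14.739948 = 0.000404
w* = 0.135632·u + 0.000404·v:
  w_0 = 0.135632·1.6213 + 0.000404·13.8626 = 0.2255  (Visa)
  w_1 = 0.135632·1.0414 + 0.000404·12.4382 = 0.1463  (Alcoa)
  w_2 = 0.135632·-0.2418 + 0.000404·7.6953 = -0.0297  (Starbucks)
  w_3 = 0.135632·1.2464 + 0.000404·11.4875 = 0.1737  (Disney)
  w_4 = 0.135632·1.4179 + 0.000404·9.5209 = 0.1962  (Chevron)
  w_5 = 0.135632·1.7613 + 0.000404·8.3648 = 0.2423  (Intel)
  w_6 = 0.135632·0.3067 + 0.000404·10.4403 = 0.0458  (Qualcomm)
Σw_i=1.0000  μᵀw=0.1240
σ²=wᵀΣw=λ₁·μ_p+λ₂ = 0.135632·0.124 + 0.000404 = 0.017222 ≈ 0.0172

0.0172


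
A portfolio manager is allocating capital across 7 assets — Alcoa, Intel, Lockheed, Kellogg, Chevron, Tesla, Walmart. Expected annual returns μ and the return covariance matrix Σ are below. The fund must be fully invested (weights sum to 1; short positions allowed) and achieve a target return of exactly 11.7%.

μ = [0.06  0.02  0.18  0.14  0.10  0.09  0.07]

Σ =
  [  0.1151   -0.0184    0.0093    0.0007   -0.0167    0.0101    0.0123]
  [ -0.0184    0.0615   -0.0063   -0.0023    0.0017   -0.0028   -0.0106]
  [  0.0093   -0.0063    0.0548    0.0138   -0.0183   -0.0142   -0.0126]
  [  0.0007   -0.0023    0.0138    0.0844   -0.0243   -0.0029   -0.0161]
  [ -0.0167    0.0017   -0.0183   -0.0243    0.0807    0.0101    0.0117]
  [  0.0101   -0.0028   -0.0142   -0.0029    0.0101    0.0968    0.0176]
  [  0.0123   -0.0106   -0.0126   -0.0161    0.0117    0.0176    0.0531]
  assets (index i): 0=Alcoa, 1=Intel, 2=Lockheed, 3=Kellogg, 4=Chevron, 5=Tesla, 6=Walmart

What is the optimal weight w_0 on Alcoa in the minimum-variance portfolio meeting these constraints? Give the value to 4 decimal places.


p=Σ⁻¹μ = [0.3928  1.3579  4.4491  2.1624  2.4921  0.9595  2.3426]
q=Σ⁻¹𝟙 = [10.0060  27.6458  30.4933  19.3199  21.6055  7.8349  27.7695]
a=μᵀp=1.653846  b=𝟙ᵀp=14.156405  c=𝟙ᵀq=144.674856  D=ac−b²=38.866174
λ₁=(c·0.117−b)/D = (144.674856·0.117−14.156405)/38.866174 = 0.071284
λ₂=(a−b·0.117)/D = (1.653846−14.156405·0.117)/38.866174 = -0.000063
w* = 0.071284·p + -0.000063·q:
  w_0 = 0.071284·0.3928 + -0.000063·10.0060 = 0.0274  (Alcoa)
  w_1 = 0.071284·1.3579 + -0.000063·27.6458 = 0.0951  (Intel)
  w_2 = 0.071284·4.4491 + -0.000063·30.4933 = 0.3152  (Lockheed)
  w_3 = 0.071284·2.1624 + -0.000063·19.3199 = 0.1529  (Kellogg)
  w_4 = 0.071284·2.4921 + -0.000063·21.6055 = 0.1763  (Chevron)
  w_5 = 0.071284·0.9595 + -0.000063·7.8349 = 0.0679  (Tesla)
  w_6 = 0.071284·2.3426 + -0.000063·27.7695 = 0.1652  (Walmart)
Σw_i=1.0000  μᵀw=0.1170
σ²=wᵀΣw=λ₁·μ_p+λ₂ = 0.071284·0.117 + -0.000063 = 0.008277 ≈ 0.0083

0.0274


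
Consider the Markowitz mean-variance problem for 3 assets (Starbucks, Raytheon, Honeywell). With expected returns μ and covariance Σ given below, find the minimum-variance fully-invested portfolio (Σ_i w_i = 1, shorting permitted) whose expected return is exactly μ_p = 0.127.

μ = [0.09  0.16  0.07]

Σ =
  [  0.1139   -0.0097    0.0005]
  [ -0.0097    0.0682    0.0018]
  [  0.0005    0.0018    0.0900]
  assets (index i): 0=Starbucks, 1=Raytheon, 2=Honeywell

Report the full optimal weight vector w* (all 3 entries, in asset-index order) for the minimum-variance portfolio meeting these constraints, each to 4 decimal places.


x=Σ⁻¹μ = [0.9972  2.4688  0.7229]
y=Σ⁻¹𝟙 = [10.0792  15.8129  10.7389]
a=μᵀx=0.535360  b=𝟙ᵀx=4.188903  c=𝟙ᵀy=36.630882  D=ac−b²=2.063799
λ₁=(c·0.127−b)/D = (36.630882·0.127−4.188903)/2.063799 = 0.224450
λ₂=(a−b·0.127)/D = (0.535360−4.188903·0.127)/2.063799 = 0.001633
w* = 0.224450·x + 0.001633·y:
  w_0 = 0.224450·0.9972 + 0.001633·10.0792 = 0.2403  (Starbucks)
  w_1 = 0.224450·2.4688 + 0.001633·15.8129 = 0.5799  (Raytheon)
  w_2 = 0.224450·0.7229 + 0.001633·10.7389 = 0.1798  (Honeywell)
Σw_i=1.0000  μᵀw=0.1270
σ²=wᵀΣw=λ₁·μ_p+λ₂ = 0.224450·0.127 + 0.001633 = 0.030138 ≈ 0.0301

0.2403  0.5799  0.1798


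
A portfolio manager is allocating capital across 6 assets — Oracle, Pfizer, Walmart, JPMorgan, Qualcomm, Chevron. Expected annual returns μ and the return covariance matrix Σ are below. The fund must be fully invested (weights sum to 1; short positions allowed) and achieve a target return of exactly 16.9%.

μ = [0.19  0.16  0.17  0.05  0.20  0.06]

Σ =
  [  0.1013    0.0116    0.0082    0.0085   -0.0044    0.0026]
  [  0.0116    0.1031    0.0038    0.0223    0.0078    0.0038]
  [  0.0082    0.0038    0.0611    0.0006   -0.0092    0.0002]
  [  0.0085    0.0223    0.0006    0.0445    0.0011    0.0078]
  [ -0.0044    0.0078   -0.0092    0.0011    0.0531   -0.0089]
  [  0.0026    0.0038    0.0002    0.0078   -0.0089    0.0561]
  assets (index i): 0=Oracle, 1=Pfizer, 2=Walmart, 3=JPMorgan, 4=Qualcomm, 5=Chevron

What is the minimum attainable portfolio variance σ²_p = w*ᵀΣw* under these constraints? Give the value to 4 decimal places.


u=Σ⁻¹μ = [1.6836  0.8500  3.1937  -0.0729  4.6150  1.6648]
v=Σ⁻¹𝟙 = [7.3863  2.1509  18.8283  15.7593  25.2633  19.0869]
a=μᵀu=2.018054  b=𝟙ᵀu=11.934197  c=𝟙ᵀv=88.475021  D=ac−b²=36.122358
λ₁=(c·0.169−b)/D = (88.475021·0.169−11.934197)/36.122358 = 0.083552
λ₂=(a−b·0.169)/D = (2.018054−11.934197·0.169)/36.122358 = 0.000033
w* = 0.083552·u + 0.000033·v:
  w_0 = 0.083552·1.6836 + 0.000033·7.3863 = 0.1409  (Oracle)
  w_1 = 0.083552·0.8500 + 0.000033·2.1509 = 0.0711  (Pfizer)
  w_2 = 0.083552·3.1937 + 0.000033·18.8283 = 0.2674  (Walmart)
  w_3 = 0.083552·-0.0729 + 0.000033·15.7593 = -0.0056  (JPMorgan)
  w_4 = 0.083552·4.6150 + 0.000033·25.2633 = 0.3864  (Qualcomm)
  w_5 = 0.083552·1.6648 + 0.000033·19.0869 = 0.1397  (Chevron)
Σw_i=1.0000  μᵀw=0.1690
σ²=wᵀΣw=λ₁·μ_p+λ₂ = 0.083552·0.169 + 0.000033 = 0.014153 ≈ 0.0142

0.0142


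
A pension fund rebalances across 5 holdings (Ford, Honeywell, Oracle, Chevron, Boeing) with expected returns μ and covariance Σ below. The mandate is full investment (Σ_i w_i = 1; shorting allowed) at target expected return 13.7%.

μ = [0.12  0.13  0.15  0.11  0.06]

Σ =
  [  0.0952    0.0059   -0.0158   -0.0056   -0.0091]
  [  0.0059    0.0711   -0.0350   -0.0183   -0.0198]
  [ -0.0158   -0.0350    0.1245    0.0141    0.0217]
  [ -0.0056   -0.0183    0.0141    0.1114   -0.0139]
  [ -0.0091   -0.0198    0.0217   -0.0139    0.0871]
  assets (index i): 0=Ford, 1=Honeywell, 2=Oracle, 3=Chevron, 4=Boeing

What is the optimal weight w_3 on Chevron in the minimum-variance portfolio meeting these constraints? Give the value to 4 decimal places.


0.1174

p=Σ⁻¹μ = [1.5972  3.4515  1.9565  1.5620  1.4022]
q=Σ⁻¹𝟙 = [13.5247  28.2426  12.7609  14.9927  18.5277]
a=μᵀp=1.189800  b=𝟙ᵀp=9.969505  c=𝟙ᵀq=88.048682  D=ac−b²=5.369282
λ₁=(c·0.137−b)/D = (88.048682·0.137−9.969505)/5.369282 = 0.389841
λ₂=(a−b·0.137)/D = (1.189800−9.969505·0.137)/5.369282 = -0.032783
w* = 0.389841·p + -0.032783·q:
  w_0 = 0.389841·1.5972 + -0.032783·13.5247 = 0.1793  (Ford)
  w_1 = 0.389841·3.4515 + -0.032783·28.2426 = 0.4197  (Honeywell)
  w_2 = 0.389841·1.9565 + -0.032783·12.7609 = 0.3444  (Oracle)
  w_3 = 0.389841·1.5620 + -0.032783·14.9927 = 0.1174  (Chevron)
  w_4 = 0.389841·1.4022 + -0.032783·18.5277 = -0.0608  (Boeing)
Σw_i=1.0000  μᵀw=0.1370
σ²=wᵀΣw=λ₁·μ_p+λ₂ = 0.389841·0.137 + -0.032783 = 0.020625 ≈ 0.0206


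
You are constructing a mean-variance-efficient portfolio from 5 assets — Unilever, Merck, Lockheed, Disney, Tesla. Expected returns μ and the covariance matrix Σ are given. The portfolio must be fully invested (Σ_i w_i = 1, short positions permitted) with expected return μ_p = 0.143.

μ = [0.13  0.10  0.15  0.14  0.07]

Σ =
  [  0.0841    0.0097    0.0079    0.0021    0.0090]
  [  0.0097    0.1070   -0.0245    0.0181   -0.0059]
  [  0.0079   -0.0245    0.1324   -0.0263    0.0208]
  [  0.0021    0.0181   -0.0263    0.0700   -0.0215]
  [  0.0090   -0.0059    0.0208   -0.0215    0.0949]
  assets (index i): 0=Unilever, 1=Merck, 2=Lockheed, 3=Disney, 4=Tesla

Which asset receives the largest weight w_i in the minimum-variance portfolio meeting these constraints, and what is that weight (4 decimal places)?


Disney (0.4639)

u=Σ⁻¹μ = [1.1385  0.8001  1.5920  2.6425  0.9291]
v=Σ⁻¹𝟙 = [8.1085  8.3913  10.5754  19.6629  12.4269]
a=μᵀu=0.901804  b=𝟙ᵀu=7.102231  c=𝟙ᵀv=59.164982  D=ac−b²=2.913511
λ₁=(c·0.143−b)/D = (59.164982·0.143−7.102231)/2.913511 = 0.466228
λ₂=(a−b·0.143)/D = (0.901804−7.102231·0.143)/2.913511 = -0.039065
w* = 0.466228·u + -0.039065·v:
  w_0 = 0.466228·1.1385 + -0.039065·8.1085 = 0.2141  (Unilever)
  w_1 = 0.466228·0.8001 + -0.039065·8.3913 = 0.0452  (Merck)
  w_2 = 0.466228·1.5920 + -0.039065·10.5754 = 0.3291  (Lockheed)
  w_3 = 0.466228·2.6425 + -0.039065·19.6629 = 0.4639  (Disney)
  w_4 = 0.466228·0.9291 + -0.039065·12.4269 = -0.0523  (Tesla)
Σw_i=1.0000  μᵀw=0.1430
σ²=wᵀΣw=λ₁·μ_p+λ₂ = 0.466228·0.143 + -0.039065 = 0.027606 ≈ 0.0276


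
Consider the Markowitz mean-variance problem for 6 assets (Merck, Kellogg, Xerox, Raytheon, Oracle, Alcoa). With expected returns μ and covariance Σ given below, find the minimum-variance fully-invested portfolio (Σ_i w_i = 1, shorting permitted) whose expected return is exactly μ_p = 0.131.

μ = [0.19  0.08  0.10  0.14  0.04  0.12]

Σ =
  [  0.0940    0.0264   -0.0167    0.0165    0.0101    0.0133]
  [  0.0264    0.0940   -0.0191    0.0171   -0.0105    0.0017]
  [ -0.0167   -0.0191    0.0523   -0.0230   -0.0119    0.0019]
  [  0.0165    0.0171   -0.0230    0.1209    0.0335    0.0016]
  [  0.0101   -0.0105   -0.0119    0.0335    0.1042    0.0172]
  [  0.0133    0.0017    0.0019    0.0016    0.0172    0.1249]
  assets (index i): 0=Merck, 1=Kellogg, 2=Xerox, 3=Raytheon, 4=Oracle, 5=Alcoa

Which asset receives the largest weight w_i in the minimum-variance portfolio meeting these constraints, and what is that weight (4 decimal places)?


x=Σ⁻¹μ = [2.0885  0.7102  3.4491  1.3946  0.0919  0.6457]
y=Σ⁻¹𝟙 = [9.2400  14.3546  33.1850  8.3282  10.4722  4.7735]
a=μᵀx=1.074958  b=𝟙ᵀx=8.380116  c=𝟙ᵀy=80.353455  D=ac−b²=16.150218
λ₁=(c·0.131−b)/D = (80.353455·0.131−8.380116)/16.150218 = 0.132889
λ₂=(a−b·0.131)/D = (1.074958−8.380116·0.131)/16.150218 = -0.001414
w* = 0.132889·x + -0.001414·y:
  w_0 = 0.132889·2.0885 + -0.001414·9.2400 = 0.2645  (Merck)
  w_1 = 0.132889·0.7102 + -0.001414·14.3546 = 0.0741  (Kellogg)
  w_2 = 0.132889·3.4491 + -0.001414·33.1850 = 0.4114  (Xerox)
  w_3 = 0.132889·1.3946 + -0.001414·8.3282 = 0.1736  (Raytheon)
  w_4 = 0.132889·0.0919 + -0.001414·10.4722 = -0.0026  (Oracle)
  w_5 = 0.132889·0.6457 + -0.001414·4.7735 = 0.0791  (Alcoa)
Σw_i=1.0000  μᵀw=0.1310
σ²=wᵀΣw=λ₁·μ_p+λ₂ = 0.132889·0.131 + -0.001414 = 0.015994 ≈ 0.0160

Xerox (0.4114)


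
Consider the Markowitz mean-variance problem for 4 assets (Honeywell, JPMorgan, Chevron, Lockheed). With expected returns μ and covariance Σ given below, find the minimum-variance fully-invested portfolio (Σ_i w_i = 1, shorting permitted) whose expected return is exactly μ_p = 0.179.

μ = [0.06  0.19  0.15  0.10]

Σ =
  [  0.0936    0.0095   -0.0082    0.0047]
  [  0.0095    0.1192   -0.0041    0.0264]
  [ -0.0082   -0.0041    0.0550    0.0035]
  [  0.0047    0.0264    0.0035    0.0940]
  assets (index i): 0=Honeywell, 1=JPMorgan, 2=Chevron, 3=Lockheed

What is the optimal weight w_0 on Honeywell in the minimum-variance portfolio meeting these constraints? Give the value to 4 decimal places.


-0.0822

u=Σ⁻¹μ = [0.7168  1.5286  2.9169  0.4901]
v=Σ⁻¹𝟙 = [11.3892  6.5042  19.8873  7.5016]
a=μᵀu=0.819990  b=𝟙ᵀu=5.652407  c=𝟙ᵀv=45.282337  D=ac−b²=5.181348
λ₁=(c·0.179−b)/D = (45.282337·0.179−5.652407)/5.181348 = 0.473454
λ₂=(a−b·0.179)/D = (0.819990−5.652407·0.179)/5.181348 = -0.037016
w* = 0.473454·u + -0.037016·v:
  w_0 = 0.473454·0.7168 + -0.037016·11.3892 = -0.0822  (Honeywell)
  w_1 = 0.473454·1.5286 + -0.037016·6.5042 = 0.4830  (JPMorgan)
  w_2 = 0.473454·2.9169 + -0.037016·19.8873 = 0.6449  (Chevron)
  w_3 = 0.473454·0.4901 + -0.037016·7.5016 = -0.0457  (Lockheed)
Σw_i=1.0000  μᵀw=0.1790
σ²=wᵀΣw=λ₁·μ_p+λ₂ = 0.473454·0.179 + -0.037016 = 0.047733 ≈ 0.0477


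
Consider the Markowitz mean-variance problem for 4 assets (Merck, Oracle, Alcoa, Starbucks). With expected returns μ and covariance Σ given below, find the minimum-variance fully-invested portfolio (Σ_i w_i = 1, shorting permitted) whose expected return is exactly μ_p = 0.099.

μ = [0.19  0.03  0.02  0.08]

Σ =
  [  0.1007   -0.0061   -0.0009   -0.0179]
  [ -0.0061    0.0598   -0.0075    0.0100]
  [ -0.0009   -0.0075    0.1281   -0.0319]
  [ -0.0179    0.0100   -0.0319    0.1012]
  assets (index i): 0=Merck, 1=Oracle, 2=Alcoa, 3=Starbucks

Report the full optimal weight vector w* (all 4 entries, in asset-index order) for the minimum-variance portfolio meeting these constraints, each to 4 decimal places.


g=Σ⁻¹μ = [2.1537  0.5730  0.5235  1.2799]
h=Σ⁻¹𝟙 = [13.6735  17.2569  12.5351  14.5460]
a=μᵀg=0.539249  b=𝟙ᵀg=4.530058  c=𝟙ᵀh=58.011558  D=ac−b²=10.761218
λ₁=(c·0.099−b)/D = (58.011558·0.099−4.530058)/10.761218 = 0.112728
λ₂=(a−b·0.099)/D = (0.539249−4.530058·0.099)/10.761218 = 0.008435
w* = 0.112728·g + 0.008435·h:
  w_0 = 0.112728·2.1537 + 0.008435·13.6735 = 0.3581  (Merck)
  w_1 = 0.112728·0.5730 + 0.008435·17.2569 = 0.2102  (Oracle)
  w_2 = 0.112728·0.5235 + 0.008435·12.5351 = 0.1648  (Alcoa)
  w_3 = 0.112728·1.2799 + 0.008435·14.5460 = 0.2670  (Starbucks)
Σw_i=1.0000  μᵀw=0.0990
σ²=wᵀΣw=λ₁·μ_p+λ₂ = 0.112728·0.099 + 0.008435 = 0.019595 ≈ 0.0196

0.3581  0.2102  0.1648  0.2670


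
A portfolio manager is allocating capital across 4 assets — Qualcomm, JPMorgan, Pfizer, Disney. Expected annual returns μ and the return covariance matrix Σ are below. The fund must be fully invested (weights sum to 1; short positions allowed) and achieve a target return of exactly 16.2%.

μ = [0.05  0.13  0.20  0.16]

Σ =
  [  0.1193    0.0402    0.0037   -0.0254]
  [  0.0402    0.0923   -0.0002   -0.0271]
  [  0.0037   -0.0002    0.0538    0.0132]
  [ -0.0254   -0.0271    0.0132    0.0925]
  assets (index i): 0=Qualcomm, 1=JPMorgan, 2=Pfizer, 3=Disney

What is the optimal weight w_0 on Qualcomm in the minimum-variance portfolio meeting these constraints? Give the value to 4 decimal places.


0.0571

u=Σ⁻¹μ = [0.0599  1.9313  3.2677  1.8457]
v=Σ⁻¹𝟙 = [6.8854  12.0144  14.6930  14.1247]
a=μᵀu=1.202921  b=𝟙ᵀu=7.104672  c=𝟙ᵀv=47.717344  D=ac−b²=6.923834
λ₁=(c·0.162−b)/D = (47.717344·0.162−7.104672)/6.923834 = 0.090346
λ₂=(a−b·0.162)/D = (1.202921−7.104672·0.162)/6.923834 = 0.007505
w* = 0.090346·u + 0.007505·v:
  w_0 = 0.090346·0.0599 + 0.007505·6.8854 = 0.0571  (Qualcomm)
  w_1 = 0.090346·1.9313 + 0.007505·12.0144 = 0.2647  (JPMorgan)
  w_2 = 0.090346·3.2677 + 0.007505·14.6930 = 0.4055  (Pfizer)
  w_3 = 0.090346·1.8457 + 0.007505·14.1247 = 0.2728  (Disney)
Σw_i=1.0000  μᵀw=0.1620
σ²=wᵀΣw=λ₁·μ_p+λ₂ = 0.090346·0.162 + 0.007505 = 0.022141 ≈ 0.0221


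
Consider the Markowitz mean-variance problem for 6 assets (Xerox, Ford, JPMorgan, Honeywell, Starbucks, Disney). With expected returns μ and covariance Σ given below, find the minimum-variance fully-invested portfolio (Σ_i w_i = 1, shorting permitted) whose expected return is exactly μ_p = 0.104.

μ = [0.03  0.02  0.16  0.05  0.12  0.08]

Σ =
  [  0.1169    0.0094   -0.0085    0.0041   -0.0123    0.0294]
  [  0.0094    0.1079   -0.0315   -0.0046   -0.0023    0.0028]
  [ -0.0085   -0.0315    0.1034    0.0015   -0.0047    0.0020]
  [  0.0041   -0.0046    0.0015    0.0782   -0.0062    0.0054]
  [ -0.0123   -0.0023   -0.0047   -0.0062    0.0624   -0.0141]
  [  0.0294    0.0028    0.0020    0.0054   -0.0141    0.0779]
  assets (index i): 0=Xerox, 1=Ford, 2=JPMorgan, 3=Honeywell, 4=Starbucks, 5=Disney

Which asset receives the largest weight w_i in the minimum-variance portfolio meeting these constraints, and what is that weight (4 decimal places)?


Starbucks (0.3423)

u=Σ⁻¹μ = [0.2527  0.7646  1.8796  0.7465  2.5008  1.2567]
v=Σ⁻¹𝟙 = [7.3837  13.8007  15.1002  13.9136  23.3165  12.4224]
a=μᵀu=0.761575  b=𝟙ᵀu=7.401007  c=𝟙ᵀv=85.937087  D=ac−b²=10.672654
λ₁=(c·0.104−b)/D = (85.937087·0.104−7.401007)/10.672654 = 0.143961
λ₂=(a−b·0.104)/D = (0.761575−7.401007·0.104)/10.672654 = -0.000762
w* = 0.143961·u + -0.000762·v:
  w_0 = 0.143961·0.2527 + -0.000762·7.3837 = 0.0308  (Xerox)
  w_1 = 0.143961·0.7646 + -0.000762·13.8007 = 0.0996  (Ford)
  w_2 = 0.143961·1.8796 + -0.000762·15.1002 = 0.2591  (JPMorgan)
  w_3 = 0.143961·0.7465 + -0.000762·13.9136 = 0.0969  (Honeywell)
  w_4 = 0.143961·2.5008 + -0.000762·23.3165 = 0.3423  (Starbucks)
  w_5 = 0.143961·1.2567 + -0.000762·12.4224 = 0.1715  (Disney)
Σw_i=1.0000  μᵀw=0.1040
σ²=wᵀΣw=λ₁·μ_p+λ₂ = 0.143961·0.104 + -0.000762 = 0.014210 ≈ 0.0142


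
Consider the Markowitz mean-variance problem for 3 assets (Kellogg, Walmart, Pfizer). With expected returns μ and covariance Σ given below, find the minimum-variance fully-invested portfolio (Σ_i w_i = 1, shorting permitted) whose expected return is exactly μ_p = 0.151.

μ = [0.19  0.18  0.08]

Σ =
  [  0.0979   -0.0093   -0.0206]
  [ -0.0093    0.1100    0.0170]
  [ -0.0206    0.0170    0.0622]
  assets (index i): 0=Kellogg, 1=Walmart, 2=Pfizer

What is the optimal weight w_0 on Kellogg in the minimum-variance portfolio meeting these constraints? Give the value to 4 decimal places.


0.4131

u=Σ⁻¹μ = [2.4409  1.5860  1.6611]
v=Σ⁻¹𝟙 = [14.9149  7.4171  18.9896]
a=μᵀu=0.882152  b=𝟙ᵀu=5.688080  c=𝟙ᵀv=41.321633  D=ac−b²=4.097732
λ₁=(c·0.151−b)/D = (41.321633·0.151−5.688080)/4.097732 = 0.134583
λ₂=(a−b·0.151)/D = (0.882152−5.688080·0.151)/4.097732 = 0.005674
w* = 0.134583·u + 0.005674·v:
  w_0 = 0.134583·2.4409 + 0.005674·14.9149 = 0.4131  (Kellogg)
  w_1 = 0.134583·1.5860 + 0.005674·7.4171 = 0.2555  (Walmart)
  w_2 = 0.134583·1.6611 + 0.005674·18.9896 = 0.3313  (Pfizer)
Σw_i=1.0000  μᵀw=0.1510
σ²=wᵀΣw=λ₁·μ_p+λ₂ = 0.134583·0.151 + 0.005674 = 0.025997 ≈ 0.0260


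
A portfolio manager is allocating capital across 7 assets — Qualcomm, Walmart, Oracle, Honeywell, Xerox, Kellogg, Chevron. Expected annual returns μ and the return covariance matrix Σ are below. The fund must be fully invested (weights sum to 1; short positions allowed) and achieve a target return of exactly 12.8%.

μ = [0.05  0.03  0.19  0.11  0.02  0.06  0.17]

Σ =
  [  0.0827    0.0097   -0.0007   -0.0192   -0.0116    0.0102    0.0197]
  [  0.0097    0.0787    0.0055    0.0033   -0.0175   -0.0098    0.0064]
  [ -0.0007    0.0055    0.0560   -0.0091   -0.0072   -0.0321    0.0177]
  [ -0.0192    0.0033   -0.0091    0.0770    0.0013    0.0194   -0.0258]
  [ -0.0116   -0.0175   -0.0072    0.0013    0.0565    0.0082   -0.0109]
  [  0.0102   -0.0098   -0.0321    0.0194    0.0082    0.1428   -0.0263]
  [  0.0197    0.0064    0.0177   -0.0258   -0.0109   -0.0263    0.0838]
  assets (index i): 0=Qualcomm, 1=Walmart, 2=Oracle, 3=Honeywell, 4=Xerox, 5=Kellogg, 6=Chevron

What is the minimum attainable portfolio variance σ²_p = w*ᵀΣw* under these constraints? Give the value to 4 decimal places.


p=Σ⁻¹μ = [0.6491  0.1685  3.9464  2.4949  1.2535  1.2977  2.3681]
q=Σ⁻¹𝟙 = [14.4124  14.9329  25.0660  20.9398  29.4540  11.0149  15.8452]
a=μᵀp=1.567270  b=𝟙ᵀp=12.178188  c=𝟙ᵀq=131.665266  D=ac−b²=58.046777
λ₁=(c·0.128−b)/D = (131.665266·0.128−12.178188)/58.046777 = 0.080538
λ₂=(a−b·0.128)/D = (1.567270−12.178188·0.128)/58.046777 = 0.000146
w* = 0.080538·p + 0.000146·q:
  w_0 = 0.080538·0.6491 + 0.000146·14.4124 = 0.0544  (Qualcomm)
  w_1 = 0.080538·0.1685 + 0.000146·14.9329 = 0.0157  (Walmart)
  w_2 = 0.080538·3.9464 + 0.000146·25.0660 = 0.3215  (Oracle)
  w_3 = 0.080538·2.4949 + 0.000146·20.9398 = 0.2040  (Honeywell)
  w_4 = 0.080538·1.2535 + 0.000146·29.4540 = 0.1052  (Xerox)
  w_5 = 0.080538·1.2977 + 0.000146·11.0149 = 0.1061  (Kellogg)
  w_6 = 0.080538·2.3681 + 0.000146·15.8452 = 0.1930  (Chevron)
Σw_i=1.0000  μᵀw=0.1280
σ²=wᵀΣw=λ₁·μ_p+λ₂ = 0.080538·0.128 + 0.000146 = 0.010455 ≈ 0.0105

0.0105


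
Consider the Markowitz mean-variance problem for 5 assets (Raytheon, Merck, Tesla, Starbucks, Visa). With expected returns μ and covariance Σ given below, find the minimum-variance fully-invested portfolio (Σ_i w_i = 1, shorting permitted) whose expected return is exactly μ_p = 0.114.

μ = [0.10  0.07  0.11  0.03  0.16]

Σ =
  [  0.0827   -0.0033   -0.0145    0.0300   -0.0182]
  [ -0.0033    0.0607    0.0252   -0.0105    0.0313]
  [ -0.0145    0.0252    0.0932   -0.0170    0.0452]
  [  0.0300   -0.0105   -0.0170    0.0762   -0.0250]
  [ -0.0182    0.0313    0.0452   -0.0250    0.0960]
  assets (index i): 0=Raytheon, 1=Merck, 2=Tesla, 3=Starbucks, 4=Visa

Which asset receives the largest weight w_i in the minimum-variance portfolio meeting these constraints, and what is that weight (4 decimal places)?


Visa (0.3737)

p=Σ⁻¹μ = [1.5161  0.1701  0.6209  0.5312  1.7446]
q=Σ⁻¹𝟙 = [10.2957  11.9518  7.5825  15.3261  8.8928]
a=μᵀp=0.526891  b=𝟙ᵀp=4.582909  c=𝟙ᵀq=54.048922  D=ac−b²=7.474836
λ₁=(c·0.114−b)/D = (54.048922·0.114−4.582909)/7.474836 = 0.211198
λ₂=(a−b·0.114)/D = (0.526891−4.582909·0.114)/7.474836 = 0.000594
w* = 0.211198·p + 0.000594·q:
  w_0 = 0.211198·1.5161 + 0.000594·10.2957 = 0.3263  (Raytheon)
  w_1 = 0.211198·0.1701 + 0.000594·11.9518 = 0.0430  (Merck)
  w_2 = 0.211198·0.6209 + 0.000594·7.5825 = 0.1356  (Tesla)
  w_3 = 0.211198·0.5312 + 0.000594·15.3261 = 0.1213  (Starbucks)
  w_4 = 0.211198·1.7446 + 0.000594·8.8928 = 0.3737  (Visa)
Σw_i=1.0000  μᵀw=0.1140
σ²=wᵀΣw=λ₁·μ_p+λ₂ = 0.211198·0.114 + 0.000594 = 0.024670 ≈ 0.0247


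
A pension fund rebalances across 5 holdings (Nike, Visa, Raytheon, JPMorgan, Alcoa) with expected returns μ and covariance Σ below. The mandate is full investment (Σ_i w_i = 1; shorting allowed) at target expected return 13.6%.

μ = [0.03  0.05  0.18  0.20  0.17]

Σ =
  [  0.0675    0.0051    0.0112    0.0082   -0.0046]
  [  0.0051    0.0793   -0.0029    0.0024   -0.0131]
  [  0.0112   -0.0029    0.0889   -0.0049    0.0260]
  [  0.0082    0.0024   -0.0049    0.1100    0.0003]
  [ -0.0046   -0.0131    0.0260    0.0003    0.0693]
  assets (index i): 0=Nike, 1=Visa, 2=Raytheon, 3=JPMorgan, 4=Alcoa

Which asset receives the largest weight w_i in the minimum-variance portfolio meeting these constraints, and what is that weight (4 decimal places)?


Alcoa (0.2950)

u=Σ⁻¹μ = [0.0265  0.9674  1.5572  1.8589  2.0455]
v=Σ⁻¹𝟙 = [12.8393  14.3574  5.9415  8.0423  15.7323]
a=μᵀu=1.048966  b=𝟙ᵀu=6.455483  c=𝟙ᵀv=56.912887  D=ac−b²=18.026434
λ₁=(c·0.136−b)/D = (56.912887·0.136−6.455483)/18.026434 = 0.071266
λ₂=(a−b·0.136)/D = (1.048966−6.455483·0.136)/18.026434 = 0.009487
w* = 0.071266·u + 0.009487·v:
  w_0 = 0.071266·0.0265 + 0.009487·12.8393 = 0.1237  (Nike)
  w_1 = 0.071266·0.9674 + 0.009487·14.3574 = 0.2052  (Visa)
  w_2 = 0.071266·1.5572 + 0.009487·5.9415 = 0.1673  (Raytheon)
  w_3 = 0.071266·1.8589 + 0.009487·8.0423 = 0.2088  (JPMorgan)
  w_4 = 0.071266·2.0455 + 0.009487·15.7323 = 0.2950  (Alcoa)
Σw_i=1.0000  μᵀw=0.1360
σ²=wᵀΣw=λ₁·μ_p+λ₂ = 0.071266·0.136 + 0.009487 = 0.019179 ≈ 0.0192


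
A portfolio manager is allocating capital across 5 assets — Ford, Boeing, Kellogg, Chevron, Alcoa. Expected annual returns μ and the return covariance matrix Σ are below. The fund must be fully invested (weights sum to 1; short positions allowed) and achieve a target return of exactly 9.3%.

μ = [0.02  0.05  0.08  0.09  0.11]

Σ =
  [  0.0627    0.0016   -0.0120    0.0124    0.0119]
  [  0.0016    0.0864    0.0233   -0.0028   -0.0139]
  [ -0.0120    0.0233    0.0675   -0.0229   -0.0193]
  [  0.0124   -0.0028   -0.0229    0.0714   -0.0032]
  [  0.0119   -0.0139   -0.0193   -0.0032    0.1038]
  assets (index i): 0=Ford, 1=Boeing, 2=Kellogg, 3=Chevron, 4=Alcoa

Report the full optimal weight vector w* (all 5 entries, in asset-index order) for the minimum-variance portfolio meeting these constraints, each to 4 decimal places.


x=Σ⁻¹μ = [0.0345  0.2948  2.2366  2.0540  1.5744]
y=Σ⁻¹𝟙 = [13.8549  7.3213  25.9759  20.8676  14.4991]
a=μᵀx=0.552397  b=𝟙ᵀx=6.194210  c=𝟙ᵀy=82.518666  D=ac−b²=7.214807
λ₁=(c·0.093−b)/D = (82.518666·0.093−6.194210)/7.214807 = 0.205137
λ₂=(a−b·0.093)/D = (0.552397−6.194210·0.093)/7.214807 = -0.003280
w* = 0.205137·x + -0.003280·y:
  w_0 = 0.205137·0.0345 + -0.003280·13.8549 = -0.0384  (Ford)
  w_1 = 0.205137·0.2948 + -0.003280·7.3213 = 0.0365  (Boeing)
  w_2 = 0.205137·2.2366 + -0.003280·25.9759 = 0.3736  (Kellogg)
  w_3 = 0.205137·2.0540 + -0.003280·20.8676 = 0.3529  (Chevron)
  w_4 = 0.205137·1.5744 + -0.003280·14.4991 = 0.2754  (Alcoa)
Σw_i=1.0000  μᵀw=0.0930
σ²=wᵀΣw=λ₁·μ_p+λ₂ = 0.205137·0.093 + -0.003280 = 0.015798 ≈ 0.0158

-0.0384  0.0365  0.3736  0.3529  0.2754


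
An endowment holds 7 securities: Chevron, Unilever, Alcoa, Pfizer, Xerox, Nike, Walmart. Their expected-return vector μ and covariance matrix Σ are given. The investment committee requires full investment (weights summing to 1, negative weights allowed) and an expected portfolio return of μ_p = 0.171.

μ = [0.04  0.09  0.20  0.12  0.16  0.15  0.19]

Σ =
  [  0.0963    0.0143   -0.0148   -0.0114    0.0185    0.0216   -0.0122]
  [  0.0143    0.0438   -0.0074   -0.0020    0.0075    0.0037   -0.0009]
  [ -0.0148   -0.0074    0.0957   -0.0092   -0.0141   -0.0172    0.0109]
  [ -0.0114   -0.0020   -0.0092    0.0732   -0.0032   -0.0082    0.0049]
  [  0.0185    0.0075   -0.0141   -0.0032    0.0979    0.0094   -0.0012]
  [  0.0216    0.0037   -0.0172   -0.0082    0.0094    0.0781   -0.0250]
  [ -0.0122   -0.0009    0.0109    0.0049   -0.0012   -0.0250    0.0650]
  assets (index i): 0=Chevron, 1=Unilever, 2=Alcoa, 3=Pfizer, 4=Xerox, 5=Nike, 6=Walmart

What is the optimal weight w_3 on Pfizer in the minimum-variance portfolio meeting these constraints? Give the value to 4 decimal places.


0.1158

g=Σ⁻¹μ = [0.1737  2.0933  2.9775  2.3302  1.6390  3.6784  3.7547]
h=Σ⁻¹𝟙 = [8.5830  21.1340  17.8803  19.1425  8.4048  21.1283  21.1282]
a=μᵀg=2.597879  b=𝟙ᵀg=16.646914  c=𝟙ᵀh=117.401094  D=ac−b²=27.874090
λ₁=(c·0.171−b)/D = (117.401094·0.171−16.646914)/27.874090 = 0.123006
λ₂=(a−b·0.171)/D = (2.597879−16.646914·0.171)/27.874090 = -0.008924
w* = 0.123006·g + -0.008924·h:
  w_0 = 0.123006·0.1737 + -0.008924·8.5830 = -0.0552  (Chevron)
  w_1 = 0.123006·2.0933 + -0.008924·21.1340 = 0.0689  (Unilever)
  w_2 = 0.123006·2.9775 + -0.008924·17.8803 = 0.2067  (Alcoa)
  w_3 = 0.123006·2.3302 + -0.008924·19.1425 = 0.1158  (Pfizer)
  w_4 = 0.123006·1.6390 + -0.008924·8.4048 = 0.1266  (Xerox)
  w_5 = 0.123006·3.6784 + -0.008924·21.1283 = 0.2639  (Nike)
  w_6 = 0.123006·3.7547 + -0.008924·21.1282 = 0.2733  (Walmart)
Σw_i=1.0000  μᵀw=0.1710
σ²=wᵀΣw=λ₁·μ_p+λ₂ = 0.123006·0.171 + -0.008924 = 0.012110 ≈ 0.0121


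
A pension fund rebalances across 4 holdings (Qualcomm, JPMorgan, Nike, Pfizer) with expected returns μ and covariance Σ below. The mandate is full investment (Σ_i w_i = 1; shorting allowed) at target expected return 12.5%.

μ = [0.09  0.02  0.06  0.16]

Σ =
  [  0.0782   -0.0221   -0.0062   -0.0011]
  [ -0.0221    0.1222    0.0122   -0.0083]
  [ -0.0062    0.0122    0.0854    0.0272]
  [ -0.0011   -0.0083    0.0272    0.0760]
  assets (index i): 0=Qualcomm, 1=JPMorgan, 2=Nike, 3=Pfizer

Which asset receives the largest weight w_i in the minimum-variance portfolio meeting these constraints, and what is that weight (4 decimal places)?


Pfizer (0.5977)

p=Σ⁻¹μ = [1.3394  0.5507  0.0285  2.1746]
q=Σ⁻¹𝟙 = [16.7366  11.2715  7.5106  11.9431]
a=μᵀp=0.481206  b=𝟙ᵀp=4.093257  c=𝟙ᵀq=47.461794  D=ac−b²=6.084141
λ₁=(c·0.125−b)/D = (47.461794·0.125−4.093257)/6.084141 = 0.302338
λ₂=(a−b·0.125)/D = (0.481206−4.093257·0.125)/6.084141 = -0.005005
w* = 0.302338·p + -0.005005·q:
  w_0 = 0.302338·1.3394 + -0.005005·16.7366 = 0.3212  (Qualcomm)
  w_1 = 0.302338·0.5507 + -0.005005·11.2715 = 0.1101  (JPMorgan)
  w_2 = 0.302338·0.0285 + -0.005005·7.5106 = -0.0290  (Nike)
  w_3 = 0.302338·2.1746 + -0.005005·11.9431 = 0.5977  (Pfizer)
Σw_i=1.0000  μᵀw=0.1250
σ²=wᵀΣw=λ₁·μ_p+λ₂ = 0.302338·0.125 + -0.005005 = 0.032787 ≈ 0.0328


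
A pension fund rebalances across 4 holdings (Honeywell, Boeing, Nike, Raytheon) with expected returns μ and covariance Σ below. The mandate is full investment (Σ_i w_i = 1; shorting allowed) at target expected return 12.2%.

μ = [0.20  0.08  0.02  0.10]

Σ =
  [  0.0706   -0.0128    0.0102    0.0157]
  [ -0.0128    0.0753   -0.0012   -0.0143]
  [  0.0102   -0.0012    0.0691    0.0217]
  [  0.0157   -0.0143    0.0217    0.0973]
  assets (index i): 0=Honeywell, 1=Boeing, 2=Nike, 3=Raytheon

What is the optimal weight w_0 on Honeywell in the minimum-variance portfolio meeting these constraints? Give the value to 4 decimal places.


p=Σ⁻¹μ = [3.0085  1.7359  -0.4032  0.8873]
q=Σ⁻¹𝟙 = [14.0105  17.4034  10.0919  8.3238]
a=μᵀp=0.821246  b=𝟙ᵀp=5.228595  c=𝟙ᵀq=49.829633  D=ac−b²=13.584168
λ₁=(c·0.122−b)/D = (49.829633·0.122−5.228595)/13.584168 = 0.062618
λ₂=(a−b·0.122)/D = (0.821246−5.228595·0.122)/13.584168 = 0.013498
w* = 0.062618·p + 0.013498·q:
  w_0 = 0.062618·3.0085 + 0.013498·14.0105 = 0.3775  (Honeywell)
  w_1 = 0.062618·1.7359 + 0.013498·17.4034 = 0.3436  (Boeing)
  w_2 = 0.062618·-0.4032 + 0.013498·10.0919 = 0.1110  (Nike)
  w_3 = 0.062618·0.8873 + 0.013498·8.3238 = 0.1679  (Raytheon)
Σw_i=1.0000  μᵀw=0.1220
σ²=wᵀΣw=λ₁·μ_p+λ₂ = 0.062618·0.122 + 0.013498 = 0.021137 ≈ 0.0211

0.3775
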